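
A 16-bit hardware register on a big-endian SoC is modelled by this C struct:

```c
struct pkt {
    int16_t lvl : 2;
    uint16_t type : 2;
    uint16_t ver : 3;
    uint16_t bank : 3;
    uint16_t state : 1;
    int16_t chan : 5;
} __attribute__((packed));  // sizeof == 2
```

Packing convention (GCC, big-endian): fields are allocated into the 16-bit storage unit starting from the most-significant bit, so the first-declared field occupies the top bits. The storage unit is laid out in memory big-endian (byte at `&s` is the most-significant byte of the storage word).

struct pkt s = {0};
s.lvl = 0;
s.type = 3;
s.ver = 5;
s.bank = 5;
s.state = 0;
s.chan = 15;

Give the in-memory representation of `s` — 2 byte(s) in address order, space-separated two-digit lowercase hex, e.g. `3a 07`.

lvl (2b) val=0 bits=0x0 at bit 14: 0x0000
type (2b) val=3 bits=0x3 at bit 12: 0x3000
ver (3b) val=5 bits=0x5 at bit 9: 0x3a00
bank (3b) val=5 bits=0x5 at bit 6: 0x3b40
state (1b) val=0 bits=0x0 at bit 5: 0x3b40
chan (5b) val=15 bits=0xf at bit 0: 0x3b4f
word = 0x3b4f → big-endian bytes:
  [0]=0x3b  [1]=0x4f

3b 4f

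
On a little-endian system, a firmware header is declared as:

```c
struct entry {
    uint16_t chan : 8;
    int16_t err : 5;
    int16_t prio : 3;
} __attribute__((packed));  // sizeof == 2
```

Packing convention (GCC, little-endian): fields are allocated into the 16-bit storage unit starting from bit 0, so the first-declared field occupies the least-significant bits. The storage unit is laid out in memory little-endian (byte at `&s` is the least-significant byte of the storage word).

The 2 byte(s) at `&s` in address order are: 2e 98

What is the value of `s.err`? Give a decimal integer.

-8

[0]=0x2e [1]=0x98 (little-endian) → word 0x982e
chan:8 @ bit 0 → (0x982e>>0)&0xff = 0x2e
err:5 @ bit 8 → (0x982e>>8)&0x1f = 0x18  ←
prio:3 @ bit 13 → (0x982e>>13)&0x7 = 0x4
err signed 5b, MSB=1: 24 - 32 = -8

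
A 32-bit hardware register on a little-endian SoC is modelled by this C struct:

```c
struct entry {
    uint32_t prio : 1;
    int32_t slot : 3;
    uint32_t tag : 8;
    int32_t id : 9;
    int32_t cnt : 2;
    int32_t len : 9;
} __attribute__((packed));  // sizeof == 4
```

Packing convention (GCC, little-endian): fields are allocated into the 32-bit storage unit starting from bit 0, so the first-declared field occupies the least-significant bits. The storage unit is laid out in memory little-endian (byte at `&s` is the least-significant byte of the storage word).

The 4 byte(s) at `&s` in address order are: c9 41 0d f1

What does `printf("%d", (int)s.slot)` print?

-4

[0]=0xc9 [1]=0x41 [2]=0x0d [3]=0xf1 (little-endian) → word 0xf10d41c9
prio:1 @ bit 0 → (0xf10d41c9>>0)&0x1 = 0x1
slot:3 @ bit 1 → (0xf10d41c9>>1)&0x7 = 0x4  ←
tag:8 @ bit 4 → (0xf10d41c9>>4)&0xff = 0x1c
id:9 @ bit 12 → (0xf10d41c9>>12)&0x1ff = 0xd4
cnt:2 @ bit 21 → (0xf10d41c9>>21)&0x3 = 0x0
len:9 @ bit 23 → (0xf10d41c9>>23)&0x1ff = 0x1e2
slot signed 3b, MSB=1: 4 - 8 = -4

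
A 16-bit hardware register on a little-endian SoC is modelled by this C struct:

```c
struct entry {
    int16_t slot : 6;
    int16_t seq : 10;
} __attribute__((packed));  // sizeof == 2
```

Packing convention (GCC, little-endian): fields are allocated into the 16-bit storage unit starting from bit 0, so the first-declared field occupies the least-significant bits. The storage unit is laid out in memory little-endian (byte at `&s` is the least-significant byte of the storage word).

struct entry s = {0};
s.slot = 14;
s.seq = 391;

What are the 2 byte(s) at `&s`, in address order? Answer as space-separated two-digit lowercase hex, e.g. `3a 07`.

slot:6 = 14 → 0xe << 0 → word 0x000e
seq:10 = 391 → 0x187 << 6 → word 0x61ce
word = 0x61ce → little-endian bytes:
  [0]=0xce  [1]=0x61

ce 61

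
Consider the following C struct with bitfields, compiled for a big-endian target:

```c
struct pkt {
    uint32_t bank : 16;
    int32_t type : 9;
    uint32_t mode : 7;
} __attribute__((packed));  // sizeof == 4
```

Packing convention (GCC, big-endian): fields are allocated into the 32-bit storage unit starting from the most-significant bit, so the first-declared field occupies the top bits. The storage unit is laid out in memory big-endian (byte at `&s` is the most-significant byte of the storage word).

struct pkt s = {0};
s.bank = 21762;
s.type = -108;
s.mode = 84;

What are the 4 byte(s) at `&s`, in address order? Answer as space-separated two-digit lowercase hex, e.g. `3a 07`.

bank (16b) val=21762 bits=0x5502 at bit 16: 0x55020000
type (9b) val=-108 bits=0x194 at bit 7: 0x5502ca00
mode (7b) val=84 bits=0x54 at bit 0: 0x5502ca54
word = 0x5502ca54 → big-endian bytes:
  [0]=0x55  [1]=0x02  [2]=0xca  [3]=0x54

55 02 ca 54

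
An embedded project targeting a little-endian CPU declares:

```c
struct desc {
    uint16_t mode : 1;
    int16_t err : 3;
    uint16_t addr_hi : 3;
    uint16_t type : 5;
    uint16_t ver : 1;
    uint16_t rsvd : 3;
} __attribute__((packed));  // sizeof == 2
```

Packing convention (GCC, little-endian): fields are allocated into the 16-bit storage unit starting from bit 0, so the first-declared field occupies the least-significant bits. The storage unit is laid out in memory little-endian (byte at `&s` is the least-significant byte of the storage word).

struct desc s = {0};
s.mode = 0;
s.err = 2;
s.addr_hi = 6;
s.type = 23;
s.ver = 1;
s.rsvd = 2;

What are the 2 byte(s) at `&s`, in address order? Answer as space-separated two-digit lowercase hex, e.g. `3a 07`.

mode:1 = 0 → 0x0 << 0 → word 0x0000
err:3 = 2 → 0x2 << 1 → word 0x0004
addr_hi:3 = 6 → 0x6 << 4 → word 0x0064
type:5 = 23 → 0x17 << 7 → word 0x0be4
ver:1 = 1 → 0x1 << 12 → word 0x1be4
rsvd:3 = 2 → 0x2 << 13 → word 0x5be4
word = 0x5be4 → little-endian bytes:
  [0]=0xe4  [1]=0x5b

e4 5b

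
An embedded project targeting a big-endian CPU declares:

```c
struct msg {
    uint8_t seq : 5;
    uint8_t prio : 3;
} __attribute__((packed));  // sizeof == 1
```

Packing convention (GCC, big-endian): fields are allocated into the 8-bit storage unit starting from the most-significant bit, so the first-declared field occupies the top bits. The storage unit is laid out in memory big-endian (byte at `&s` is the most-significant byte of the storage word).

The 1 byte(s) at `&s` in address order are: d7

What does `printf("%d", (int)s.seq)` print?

26

[0]=0xd7 (big-endian) → word 0xd7
seq [3+:5] = (word>>3) & 0x1f = 26  ←
prio [0+:3] = (word>>0) & 0x7 = 7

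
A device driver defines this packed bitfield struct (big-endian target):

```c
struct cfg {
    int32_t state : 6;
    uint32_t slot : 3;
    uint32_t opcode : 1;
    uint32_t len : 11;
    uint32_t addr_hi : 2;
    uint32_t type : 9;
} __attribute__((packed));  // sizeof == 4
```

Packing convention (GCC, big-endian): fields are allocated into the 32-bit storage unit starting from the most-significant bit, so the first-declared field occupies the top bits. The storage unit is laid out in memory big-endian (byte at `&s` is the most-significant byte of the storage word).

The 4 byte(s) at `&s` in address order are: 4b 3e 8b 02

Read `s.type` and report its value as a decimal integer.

258

[0]=0x4b [1]=0x3e [2]=0x8b [3]=0x02 (big-endian) → word 0x4b3e8b02
state [26+:6] = (word>>26) & 0x3f = 18
slot [23+:3] = (word>>23) & 0x7 = 6
opcode [22+:1] = (word>>22) & 0x1 = 0
len [11+:11] = (word>>11) & 0x7ff = 2001
addr_hi [9+:2] = (word>>9) & 0x3 = 1
type [0+:9] = (word>>0) & 0x1ff = 258  ←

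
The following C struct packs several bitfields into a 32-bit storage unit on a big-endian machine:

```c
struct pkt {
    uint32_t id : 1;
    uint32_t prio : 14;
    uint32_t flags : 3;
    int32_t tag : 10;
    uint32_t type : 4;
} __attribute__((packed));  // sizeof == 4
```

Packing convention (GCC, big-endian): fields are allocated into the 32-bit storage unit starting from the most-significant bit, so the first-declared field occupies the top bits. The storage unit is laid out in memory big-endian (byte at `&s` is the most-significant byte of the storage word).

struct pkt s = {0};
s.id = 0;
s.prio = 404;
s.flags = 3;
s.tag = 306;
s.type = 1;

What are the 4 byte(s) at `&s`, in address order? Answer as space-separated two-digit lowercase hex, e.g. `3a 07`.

[31+:1] id=0 & 0x1 = 0x0; word=0x00000000
[17+:14] prio=404 & 0x3fff = 0x194; word=0x03280000
[14+:3] flags=3 & 0x7 = 0x3; word=0x0328c000
[4+:10] tag=306 & 0x3ff = 0x132; word=0x0328d320
[0+:4] type=1 & 0xf = 0x1; word=0x0328d321
word = 0x0328d321 → big-endian bytes:
  [0]=0x03  [1]=0x28  [2]=0xd3  [3]=0x21

03 28 d3 21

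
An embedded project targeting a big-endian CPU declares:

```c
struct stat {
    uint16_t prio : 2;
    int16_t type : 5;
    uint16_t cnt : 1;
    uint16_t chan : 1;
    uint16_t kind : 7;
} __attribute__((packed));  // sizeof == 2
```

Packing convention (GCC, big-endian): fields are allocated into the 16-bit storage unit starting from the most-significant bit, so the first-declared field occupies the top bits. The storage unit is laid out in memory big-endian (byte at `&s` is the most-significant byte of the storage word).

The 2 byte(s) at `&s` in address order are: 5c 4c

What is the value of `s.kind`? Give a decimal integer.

[0]=0x5c [1]=0x4c (big-endian) → word 0x5c4c
prio [14+:2] = (word>>14) & 0x3 = 1
type [9+:5] = (word>>9) & 0x1f = 14
cnt [8+:1] = (word>>8) & 0x1 = 0
chan [7+:1] = (word>>7) & 0x1 = 0
kind [0+:7] = (word>>0) & 0x7f = 76  ←

76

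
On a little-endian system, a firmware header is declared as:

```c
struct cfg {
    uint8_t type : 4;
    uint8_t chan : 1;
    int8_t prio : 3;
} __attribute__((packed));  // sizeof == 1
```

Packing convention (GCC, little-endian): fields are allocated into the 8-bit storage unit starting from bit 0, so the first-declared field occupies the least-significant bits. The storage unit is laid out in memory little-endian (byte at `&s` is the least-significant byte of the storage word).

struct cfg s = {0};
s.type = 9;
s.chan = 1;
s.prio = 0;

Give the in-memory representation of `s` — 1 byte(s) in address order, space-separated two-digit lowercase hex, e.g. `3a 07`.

19

type:4 = 9 → 0x9 << 0 → word 0x09
chan:1 = 1 → 0x1 << 4 → word 0x19
prio:3 = 0 → 0x0 << 5 → word 0x19
word = 0x19 → little-endian bytes:
  [0]=0x19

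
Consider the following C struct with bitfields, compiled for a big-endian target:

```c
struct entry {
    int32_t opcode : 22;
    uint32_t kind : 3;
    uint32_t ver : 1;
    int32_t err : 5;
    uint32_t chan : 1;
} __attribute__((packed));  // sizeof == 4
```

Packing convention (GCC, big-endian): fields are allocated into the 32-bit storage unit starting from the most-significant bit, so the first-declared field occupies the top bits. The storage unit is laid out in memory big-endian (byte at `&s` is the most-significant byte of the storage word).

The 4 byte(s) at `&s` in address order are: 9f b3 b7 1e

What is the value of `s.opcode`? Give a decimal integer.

-1577747

[0]=0x9f [1]=0xb3 [2]=0xb7 [3]=0x1e (big-endian) → word 0x9fb3b71e
opcode:22 @ bit 10 → (0x9fb3b71e>>10)&0x3fffff = 0x27eced  ←
kind:3 @ bit 7 → (0x9fb3b71e>>7)&0x7 = 0x6
ver:1 @ bit 6 → (0x9fb3b71e>>6)&0x1 = 0x0
err:5 @ bit 1 → (0x9fb3b71e>>1)&0x1f = 0xf
chan:1 @ bit 0 → (0x9fb3b71e>>0)&0x1 = 0x0
opcode signed 22b, MSB=1: 2616557 - 4194304 = -1577747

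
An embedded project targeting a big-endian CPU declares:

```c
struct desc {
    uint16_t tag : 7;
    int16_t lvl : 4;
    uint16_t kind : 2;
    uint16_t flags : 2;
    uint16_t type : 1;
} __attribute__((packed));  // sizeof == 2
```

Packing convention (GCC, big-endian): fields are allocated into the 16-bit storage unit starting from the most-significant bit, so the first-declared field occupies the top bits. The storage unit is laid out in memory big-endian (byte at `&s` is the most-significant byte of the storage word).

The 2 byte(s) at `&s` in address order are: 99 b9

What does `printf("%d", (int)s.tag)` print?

[0]=0x99 [1]=0xb9 (big-endian) → word 0x99b9
tag:7 @ bit 9 → (0x99b9>>9)&0x7f = 0x4c  ←
lvl:4 @ bit 5 → (0x99b9>>5)&0xf = 0xd
kind:2 @ bit 3 → (0x99b9>>3)&0x3 = 0x3
flags:2 @ bit 1 → (0x99b9>>1)&0x3 = 0x0
type:1 @ bit 0 → (0x99b9>>0)&0x1 = 0x1

76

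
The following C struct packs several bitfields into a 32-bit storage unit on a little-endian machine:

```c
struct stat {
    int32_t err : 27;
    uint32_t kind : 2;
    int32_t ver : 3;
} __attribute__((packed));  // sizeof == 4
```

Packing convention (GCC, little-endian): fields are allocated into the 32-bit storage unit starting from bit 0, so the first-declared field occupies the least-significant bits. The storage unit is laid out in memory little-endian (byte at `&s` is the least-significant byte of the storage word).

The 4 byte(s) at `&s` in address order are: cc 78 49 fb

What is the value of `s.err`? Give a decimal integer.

[0]=0xcc [1]=0x78 [2]=0x49 [3]=0xfb (little-endian) → word 0xfb4978cc
err [0+:27] = (word>>0) & 0x7ffffff = 55146700  ←
kind [27+:2] = (word>>27) & 0x3 = 3
ver [29+:3] = (word>>29) & 0x7 = 7
err signed 27b, MSB=0: value = 55146700

55146700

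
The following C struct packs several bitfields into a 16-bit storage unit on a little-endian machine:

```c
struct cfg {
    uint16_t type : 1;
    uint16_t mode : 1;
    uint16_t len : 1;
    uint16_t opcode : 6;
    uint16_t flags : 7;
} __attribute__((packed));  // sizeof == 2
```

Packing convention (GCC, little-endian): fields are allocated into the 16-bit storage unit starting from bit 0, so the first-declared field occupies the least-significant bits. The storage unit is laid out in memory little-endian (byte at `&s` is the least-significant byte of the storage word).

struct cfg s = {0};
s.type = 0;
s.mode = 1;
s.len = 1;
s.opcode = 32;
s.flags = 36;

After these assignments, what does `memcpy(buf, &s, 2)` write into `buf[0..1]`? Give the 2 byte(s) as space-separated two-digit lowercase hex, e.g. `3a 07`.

[0+:1] type=0 & 0x1 = 0x0; word=0x0000
[1+:1] mode=1 & 0x1 = 0x1; word=0x0002
[2+:1] len=1 & 0x1 = 0x1; word=0x0006
[3+:6] opcode=32 & 0x3f = 0x20; word=0x0106
[9+:7] flags=36 & 0x7f = 0x24; word=0x4906
word = 0x4906 → little-endian bytes:
  [0]=0x06  [1]=0x49

06 49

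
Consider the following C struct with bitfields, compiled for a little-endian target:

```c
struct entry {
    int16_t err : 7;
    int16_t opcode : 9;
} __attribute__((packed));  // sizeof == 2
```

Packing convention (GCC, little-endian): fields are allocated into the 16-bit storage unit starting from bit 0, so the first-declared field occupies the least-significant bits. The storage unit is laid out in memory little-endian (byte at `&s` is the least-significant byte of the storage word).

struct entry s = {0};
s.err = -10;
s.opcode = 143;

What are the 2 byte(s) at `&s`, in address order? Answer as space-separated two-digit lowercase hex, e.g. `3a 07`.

f6 47

err:7 = -10 → 0x76 << 0 → word 0x0076
opcode:9 = 143 → 0x8f << 7 → word 0x47f6
word = 0x47f6 → little-endian bytes:
  [0]=0xf6  [1]=0x47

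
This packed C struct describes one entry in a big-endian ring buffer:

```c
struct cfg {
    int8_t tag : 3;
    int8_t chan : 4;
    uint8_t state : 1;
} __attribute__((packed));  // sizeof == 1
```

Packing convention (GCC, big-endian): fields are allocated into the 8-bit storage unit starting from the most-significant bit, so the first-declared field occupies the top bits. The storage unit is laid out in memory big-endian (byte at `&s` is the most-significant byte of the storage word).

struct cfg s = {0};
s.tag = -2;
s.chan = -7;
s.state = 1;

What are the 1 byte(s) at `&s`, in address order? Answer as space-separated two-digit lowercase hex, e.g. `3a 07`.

tag (3b) val=-2 bits=0x6 at bit 5: 0xc0
chan (4b) val=-7 bits=0x9 at bit 1: 0xd2
state (1b) val=1 bits=0x1 at bit 0: 0xd3
word = 0xd3 → big-endian bytes:
  [0]=0xd3

d3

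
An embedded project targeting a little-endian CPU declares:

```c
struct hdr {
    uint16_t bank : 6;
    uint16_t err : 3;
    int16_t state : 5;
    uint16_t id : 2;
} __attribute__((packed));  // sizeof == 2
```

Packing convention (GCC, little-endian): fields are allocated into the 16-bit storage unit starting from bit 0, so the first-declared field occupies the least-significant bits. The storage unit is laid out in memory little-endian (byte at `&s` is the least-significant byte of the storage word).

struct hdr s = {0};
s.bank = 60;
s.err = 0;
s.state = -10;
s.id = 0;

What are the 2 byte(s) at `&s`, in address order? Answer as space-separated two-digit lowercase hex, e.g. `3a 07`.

bank (6b) val=60 bits=0x3c at bit 0: 0x003c
err (3b) val=0 bits=0x0 at bit 6: 0x003c
state (5b) val=-10 bits=0x16 at bit 9: 0x2c3c
id (2b) val=0 bits=0x0 at bit 14: 0x2c3c
word = 0x2c3c → little-endian bytes:
  [0]=0x3c  [1]=0x2c

3c 2c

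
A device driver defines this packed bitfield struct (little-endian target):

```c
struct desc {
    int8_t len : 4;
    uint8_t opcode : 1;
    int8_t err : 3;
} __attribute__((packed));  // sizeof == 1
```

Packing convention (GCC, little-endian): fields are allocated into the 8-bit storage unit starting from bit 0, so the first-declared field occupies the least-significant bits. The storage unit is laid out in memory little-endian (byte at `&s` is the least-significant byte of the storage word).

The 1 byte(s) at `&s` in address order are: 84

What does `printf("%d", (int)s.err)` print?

-4

[0]=0x84 (little-endian) → word 0x84
len [0+:4] = (word>>0) & 0xf = 4
opcode [4+:1] = (word>>4) & 0x1 = 0
err [5+:3] = (word>>5) & 0x7 = 4  ←
err signed 3b, MSB=1: 4 - 8 = -4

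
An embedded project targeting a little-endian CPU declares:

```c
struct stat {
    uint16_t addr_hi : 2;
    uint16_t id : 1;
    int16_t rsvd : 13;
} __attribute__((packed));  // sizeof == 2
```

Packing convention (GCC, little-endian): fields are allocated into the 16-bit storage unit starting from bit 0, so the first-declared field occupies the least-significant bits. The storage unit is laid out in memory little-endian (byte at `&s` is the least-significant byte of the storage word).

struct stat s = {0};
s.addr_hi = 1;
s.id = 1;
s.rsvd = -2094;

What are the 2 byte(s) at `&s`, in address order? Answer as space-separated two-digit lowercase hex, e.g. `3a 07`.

95 be

addr_hi:2 = 1 → 0x1 << 0 → word 0x0001
id:1 = 1 → 0x1 << 2 → word 0x0005
rsvd:13 = -2094 → 0x17d2 << 3 → word 0xbe95
word = 0xbe95 → little-endian bytes:
  [0]=0x95  [1]=0xbe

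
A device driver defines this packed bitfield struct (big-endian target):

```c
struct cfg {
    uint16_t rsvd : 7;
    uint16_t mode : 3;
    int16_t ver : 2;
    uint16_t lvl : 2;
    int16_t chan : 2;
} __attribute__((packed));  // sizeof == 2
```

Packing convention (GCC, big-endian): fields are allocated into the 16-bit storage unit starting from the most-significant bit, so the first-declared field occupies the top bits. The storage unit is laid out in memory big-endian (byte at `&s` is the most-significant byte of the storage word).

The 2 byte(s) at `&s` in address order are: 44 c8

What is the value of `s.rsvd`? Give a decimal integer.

[0]=0x44 [1]=0xc8 (big-endian) → word 0x44c8
rsvd [9+:7] = (word>>9) & 0x7f = 34  ←
mode [6+:3] = (word>>6) & 0x7 = 3
ver [4+:2] = (word>>4) & 0x3 = 0
lvl [2+:2] = (word>>2) & 0x3 = 2
chan [0+:2] = (word>>0) & 0x3 = 0

34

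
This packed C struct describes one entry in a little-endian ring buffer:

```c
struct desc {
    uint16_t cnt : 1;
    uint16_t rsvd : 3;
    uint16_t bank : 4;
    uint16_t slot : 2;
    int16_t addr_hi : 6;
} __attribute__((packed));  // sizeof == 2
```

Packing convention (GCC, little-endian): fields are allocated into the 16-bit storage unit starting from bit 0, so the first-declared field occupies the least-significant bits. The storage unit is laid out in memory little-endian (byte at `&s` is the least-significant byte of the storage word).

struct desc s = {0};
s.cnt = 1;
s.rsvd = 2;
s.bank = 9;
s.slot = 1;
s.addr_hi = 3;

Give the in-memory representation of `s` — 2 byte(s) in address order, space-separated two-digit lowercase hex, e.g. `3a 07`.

95 0d

cnt:1 = 1 → 0x1 << 0 → word 0x0001
rsvd:3 = 2 → 0x2 << 1 → word 0x0005
bank:4 = 9 → 0x9 << 4 → word 0x0095
slot:2 = 1 → 0x1 << 8 → word 0x0195
addr_hi:6 = 3 → 0x3 << 10 → word 0x0d95
word = 0x0d95 → little-endian bytes:
  [0]=0x95  [1]=0x0d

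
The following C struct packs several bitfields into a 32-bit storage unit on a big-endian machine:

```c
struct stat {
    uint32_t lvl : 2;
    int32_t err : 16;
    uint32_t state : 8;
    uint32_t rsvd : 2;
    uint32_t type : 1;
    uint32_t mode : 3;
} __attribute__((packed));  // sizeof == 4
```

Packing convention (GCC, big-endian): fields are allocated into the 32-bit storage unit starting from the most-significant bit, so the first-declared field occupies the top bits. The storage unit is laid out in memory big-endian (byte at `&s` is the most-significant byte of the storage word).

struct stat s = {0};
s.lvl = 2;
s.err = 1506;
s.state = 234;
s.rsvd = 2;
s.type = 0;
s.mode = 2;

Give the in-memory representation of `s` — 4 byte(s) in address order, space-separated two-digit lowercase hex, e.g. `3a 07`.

81 78 ba a2

lvl (2b) val=2 bits=0x2 at bit 30: 0x80000000
err (16b) val=1506 bits=0x5e2 at bit 14: 0x81788000
state (8b) val=234 bits=0xea at bit 6: 0x8178ba80
rsvd (2b) val=2 bits=0x2 at bit 4: 0x8178baa0
type (1b) val=0 bits=0x0 at bit 3: 0x8178baa0
mode (3b) val=2 bits=0x2 at bit 0: 0x8178baa2
word = 0x8178baa2 → big-endian bytes:
  [0]=0x81  [1]=0x78  [2]=0xba  [3]=0xa2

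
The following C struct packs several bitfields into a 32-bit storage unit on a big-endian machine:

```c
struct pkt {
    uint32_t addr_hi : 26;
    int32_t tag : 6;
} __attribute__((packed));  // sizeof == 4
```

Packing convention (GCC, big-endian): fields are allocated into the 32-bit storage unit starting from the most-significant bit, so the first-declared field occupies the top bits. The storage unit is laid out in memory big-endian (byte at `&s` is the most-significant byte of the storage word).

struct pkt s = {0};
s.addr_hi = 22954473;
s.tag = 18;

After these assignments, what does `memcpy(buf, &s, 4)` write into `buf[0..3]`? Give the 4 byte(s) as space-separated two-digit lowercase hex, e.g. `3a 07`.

addr_hi (26b) val=22954473 bits=0x15e41e9 at bit 6: 0x57907a40
tag (6b) val=18 bits=0x12 at bit 0: 0x57907a52
word = 0x57907a52 → big-endian bytes:
  [0]=0x57  [1]=0x90  [2]=0x7a  [3]=0x52

57 90 7a 52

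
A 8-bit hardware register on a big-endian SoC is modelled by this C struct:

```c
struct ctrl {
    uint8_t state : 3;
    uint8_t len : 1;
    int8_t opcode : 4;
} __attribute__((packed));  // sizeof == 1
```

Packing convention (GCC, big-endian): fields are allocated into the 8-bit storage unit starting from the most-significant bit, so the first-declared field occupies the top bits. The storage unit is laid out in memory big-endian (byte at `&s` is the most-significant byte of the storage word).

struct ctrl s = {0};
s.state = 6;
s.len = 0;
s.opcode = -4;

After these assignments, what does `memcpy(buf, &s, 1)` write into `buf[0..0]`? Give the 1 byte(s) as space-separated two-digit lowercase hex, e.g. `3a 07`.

[5+:3] state=6 & 0x7 = 0x6; word=0xc0
[4+:1] len=0 & 0x1 = 0x0; word=0xc0
[0+:4] opcode=-4 & 0xf = 0xc; word=0xcc
word = 0xcc → big-endian bytes:
  [0]=0xcc

cc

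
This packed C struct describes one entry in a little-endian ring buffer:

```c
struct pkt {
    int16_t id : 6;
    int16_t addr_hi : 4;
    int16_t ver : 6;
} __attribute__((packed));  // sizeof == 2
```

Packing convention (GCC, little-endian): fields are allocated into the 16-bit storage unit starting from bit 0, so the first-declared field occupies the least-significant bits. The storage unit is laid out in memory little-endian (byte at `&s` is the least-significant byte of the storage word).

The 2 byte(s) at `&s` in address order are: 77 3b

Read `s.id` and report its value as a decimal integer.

[0]=0x77 [1]=0x3b (little-endian) → word 0x3b77
id [0+:6] = (word>>0) & 0x3f = 55  ←
addr_hi [6+:4] = (word>>6) & 0xf = 13
ver [10+:6] = (word>>10) & 0x3f = 14
id signed 6b, MSB=1: 55 - 64 = -9

-9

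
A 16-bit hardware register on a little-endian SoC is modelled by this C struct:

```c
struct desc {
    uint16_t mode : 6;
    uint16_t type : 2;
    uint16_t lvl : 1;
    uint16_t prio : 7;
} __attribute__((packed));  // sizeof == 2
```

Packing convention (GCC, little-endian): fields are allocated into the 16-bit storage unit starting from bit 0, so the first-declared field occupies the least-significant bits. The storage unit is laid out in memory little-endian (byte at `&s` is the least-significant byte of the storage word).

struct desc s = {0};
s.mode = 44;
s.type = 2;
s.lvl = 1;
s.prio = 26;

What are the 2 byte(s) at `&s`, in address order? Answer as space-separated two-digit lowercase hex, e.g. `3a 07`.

ac 35

mode:6 = 44 → 0x2c << 0 → word 0x002c
type:2 = 2 → 0x2 << 6 → word 0x00ac
lvl:1 = 1 → 0x1 << 8 → word 0x01ac
prio:7 = 26 → 0x1a << 9 → word 0x35ac
word = 0x35ac → little-endian bytes:
  [0]=0xac  [1]=0x35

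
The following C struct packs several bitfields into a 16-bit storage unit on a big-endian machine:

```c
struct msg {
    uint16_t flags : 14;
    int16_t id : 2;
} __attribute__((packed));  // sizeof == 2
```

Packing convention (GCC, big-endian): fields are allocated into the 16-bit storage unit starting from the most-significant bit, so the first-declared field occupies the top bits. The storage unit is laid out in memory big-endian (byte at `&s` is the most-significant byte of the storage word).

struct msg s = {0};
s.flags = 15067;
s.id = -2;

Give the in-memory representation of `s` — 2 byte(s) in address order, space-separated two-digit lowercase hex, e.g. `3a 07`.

eb 6e

flags (14b) val=15067 bits=0x3adb at bit 2: 0xeb6c
id (2b) val=-2 bits=0x2 at bit 0: 0xeb6e
word = 0xeb6e → big-endian bytes:
  [0]=0xeb  [1]=0x6e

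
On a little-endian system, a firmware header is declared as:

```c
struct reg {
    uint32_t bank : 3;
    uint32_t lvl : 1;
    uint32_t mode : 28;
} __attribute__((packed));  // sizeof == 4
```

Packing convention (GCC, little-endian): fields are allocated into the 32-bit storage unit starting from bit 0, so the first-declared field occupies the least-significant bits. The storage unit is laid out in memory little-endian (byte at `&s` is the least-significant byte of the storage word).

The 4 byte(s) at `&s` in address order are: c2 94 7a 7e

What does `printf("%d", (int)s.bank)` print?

[0]=0xc2 [1]=0x94 [2]=0x7a [3]=0x7e (little-endian) → word 0x7e7a94c2
bank:3 @ bit 0 → (0x7e7a94c2>>0)&0x7 = 0x2  ←
lvl:1 @ bit 3 → (0x7e7a94c2>>3)&0x1 = 0x0
mode:28 @ bit 4 → (0x7e7a94c2>>4)&0xfffffff = 0x7e7a94c

2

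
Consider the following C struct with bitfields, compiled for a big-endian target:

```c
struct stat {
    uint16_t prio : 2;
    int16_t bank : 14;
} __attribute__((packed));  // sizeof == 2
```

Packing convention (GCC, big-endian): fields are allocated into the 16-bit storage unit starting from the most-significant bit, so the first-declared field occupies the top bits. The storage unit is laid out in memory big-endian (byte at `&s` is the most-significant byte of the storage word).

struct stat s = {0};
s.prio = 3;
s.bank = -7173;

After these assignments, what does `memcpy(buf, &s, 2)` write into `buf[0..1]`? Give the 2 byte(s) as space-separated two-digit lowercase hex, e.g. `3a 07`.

e3 fb

[14+:2] prio=3 & 0x3 = 0x3; word=0xc000
[0+:14] bank=-7173 & 0x3fff = 0x23fb; word=0xe3fb
word = 0xe3fb → big-endian bytes:
  [0]=0xe3  [1]=0xfb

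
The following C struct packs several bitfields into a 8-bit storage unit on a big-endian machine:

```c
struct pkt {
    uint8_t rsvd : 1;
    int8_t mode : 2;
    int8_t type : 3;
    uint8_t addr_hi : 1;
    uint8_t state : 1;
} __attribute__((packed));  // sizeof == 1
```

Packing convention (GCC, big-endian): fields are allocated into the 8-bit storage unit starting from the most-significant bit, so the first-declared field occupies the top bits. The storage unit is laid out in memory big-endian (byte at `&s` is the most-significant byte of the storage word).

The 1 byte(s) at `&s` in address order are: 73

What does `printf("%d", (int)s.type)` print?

-4

[0]=0x73 (big-endian) → word 0x73
rsvd:1 @ bit 7 → (0x73>>7)&0x1 = 0x0
mode:2 @ bit 5 → (0x73>>5)&0x3 = 0x3
type:3 @ bit 2 → (0x73>>2)&0x7 = 0x4  ←
addr_hi:1 @ bit 1 → (0x73>>1)&0x1 = 0x1
state:1 @ bit 0 → (0x73>>0)&0x1 = 0x1
type signed 3b, MSB=1: 4 - 8 = -4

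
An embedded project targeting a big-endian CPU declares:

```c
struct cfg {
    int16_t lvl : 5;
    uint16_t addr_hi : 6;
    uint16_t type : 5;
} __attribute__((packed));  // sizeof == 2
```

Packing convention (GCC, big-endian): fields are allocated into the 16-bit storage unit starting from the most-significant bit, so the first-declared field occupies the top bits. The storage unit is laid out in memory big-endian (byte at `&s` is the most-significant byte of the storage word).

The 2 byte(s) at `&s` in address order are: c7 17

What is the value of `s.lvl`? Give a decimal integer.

-8

[0]=0xc7 [1]=0x17 (big-endian) → word 0xc717
lvl [11+:5] = (word>>11) & 0x1f = 24  ←
addr_hi [5+:6] = (word>>5) & 0x3f = 56
type [0+:5] = (word>>0) & 0x1f = 23
lvl signed 5b, MSB=1: 24 - 32 = -8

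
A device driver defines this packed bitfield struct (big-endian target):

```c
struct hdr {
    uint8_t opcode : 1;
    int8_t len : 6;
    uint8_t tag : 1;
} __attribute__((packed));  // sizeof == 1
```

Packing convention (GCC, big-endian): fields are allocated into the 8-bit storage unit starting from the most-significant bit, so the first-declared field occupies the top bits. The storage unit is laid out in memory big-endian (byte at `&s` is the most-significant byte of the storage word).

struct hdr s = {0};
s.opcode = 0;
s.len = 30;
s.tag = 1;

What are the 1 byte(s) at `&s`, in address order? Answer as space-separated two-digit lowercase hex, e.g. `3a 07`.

3d

[7+:1] opcode=0 & 0x1 = 0x0; word=0x00
[1+:6] len=30 & 0x3f = 0x1e; word=0x3c
[0+:1] tag=1 & 0x1 = 0x1; word=0x3d
word = 0x3d → big-endian bytes:
  [0]=0x3d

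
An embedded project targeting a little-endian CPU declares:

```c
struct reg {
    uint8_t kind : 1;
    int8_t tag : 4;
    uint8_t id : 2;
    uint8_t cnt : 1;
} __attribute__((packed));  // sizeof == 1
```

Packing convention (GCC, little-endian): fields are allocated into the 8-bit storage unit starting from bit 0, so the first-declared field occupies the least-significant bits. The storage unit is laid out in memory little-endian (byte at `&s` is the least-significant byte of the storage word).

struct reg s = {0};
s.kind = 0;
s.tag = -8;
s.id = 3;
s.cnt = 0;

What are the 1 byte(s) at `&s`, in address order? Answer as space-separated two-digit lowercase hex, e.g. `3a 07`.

kind:1 = 0 → 0x0 << 0 → word 0x00
tag:4 = -8 → 0x8 << 1 → word 0x10
id:2 = 3 → 0x3 << 5 → word 0x70
cnt:1 = 0 → 0x0 << 7 → word 0x70
word = 0x70 → little-endian bytes:
  [0]=0x70

70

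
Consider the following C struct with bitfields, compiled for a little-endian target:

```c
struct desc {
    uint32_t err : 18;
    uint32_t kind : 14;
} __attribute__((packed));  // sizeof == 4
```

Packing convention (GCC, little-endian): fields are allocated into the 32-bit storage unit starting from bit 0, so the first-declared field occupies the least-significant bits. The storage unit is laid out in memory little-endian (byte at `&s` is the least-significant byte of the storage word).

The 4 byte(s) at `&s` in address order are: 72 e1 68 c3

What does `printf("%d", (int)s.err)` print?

[0]=0x72 [1]=0xe1 [2]=0x68 [3]=0xc3 (little-endian) → word 0xc368e172
err:18 @ bit 0 → (0xc368e172>>0)&0x3ffff = 0xe172  ←
kind:14 @ bit 18 → (0xc368e172>>18)&0x3fff = 0x30da

57714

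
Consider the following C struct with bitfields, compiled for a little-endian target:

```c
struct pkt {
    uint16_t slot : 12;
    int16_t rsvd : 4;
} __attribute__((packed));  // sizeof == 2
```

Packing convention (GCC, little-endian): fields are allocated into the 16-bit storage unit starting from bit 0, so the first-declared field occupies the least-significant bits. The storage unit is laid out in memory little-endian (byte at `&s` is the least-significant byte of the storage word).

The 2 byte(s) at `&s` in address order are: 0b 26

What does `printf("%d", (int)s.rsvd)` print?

[0]=0x0b [1]=0x26 (little-endian) → word 0x260b
slot:12 @ bit 0 → (0x260b>>0)&0xfff = 0x60b
rsvd:4 @ bit 12 → (0x260b>>12)&0xf = 0x2  ←
rsvd signed 4b, MSB=0: value = 2

2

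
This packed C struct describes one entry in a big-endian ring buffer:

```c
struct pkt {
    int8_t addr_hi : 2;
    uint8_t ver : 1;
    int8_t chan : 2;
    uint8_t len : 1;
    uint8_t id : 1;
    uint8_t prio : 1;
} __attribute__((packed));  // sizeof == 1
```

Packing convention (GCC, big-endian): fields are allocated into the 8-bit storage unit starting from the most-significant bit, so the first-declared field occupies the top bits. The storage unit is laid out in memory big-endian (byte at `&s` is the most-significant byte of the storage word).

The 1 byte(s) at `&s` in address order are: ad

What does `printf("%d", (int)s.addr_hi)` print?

[0]=0xad (big-endian) → word 0xad
addr_hi [6+:2] = (word>>6) & 0x3 = 2  ←
ver [5+:1] = (word>>5) & 0x1 = 1
chan [3+:2] = (word>>3) & 0x3 = 1
len [2+:1] = (word>>2) & 0x1 = 1
id [1+:1] = (word>>1) & 0x1 = 0
prio [0+:1] = (word>>0) & 0x1 = 1
addr_hi signed 2b, MSB=1: 2 - 4 = -2

-2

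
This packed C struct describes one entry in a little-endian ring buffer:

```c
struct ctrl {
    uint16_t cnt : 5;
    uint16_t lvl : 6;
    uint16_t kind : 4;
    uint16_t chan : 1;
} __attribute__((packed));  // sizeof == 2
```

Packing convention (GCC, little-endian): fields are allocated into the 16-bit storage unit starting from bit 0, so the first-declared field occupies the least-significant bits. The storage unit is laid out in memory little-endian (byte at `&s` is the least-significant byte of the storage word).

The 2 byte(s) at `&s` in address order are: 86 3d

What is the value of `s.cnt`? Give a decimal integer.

[0]=0x86 [1]=0x3d (little-endian) → word 0x3d86
cnt [0+:5] = (word>>0) & 0x1f = 6  ←
lvl [5+:6] = (word>>5) & 0x3f = 44
kind [11+:4] = (word>>11) & 0xf = 7
chan [15+:1] = (word>>15) & 0x1 = 0

6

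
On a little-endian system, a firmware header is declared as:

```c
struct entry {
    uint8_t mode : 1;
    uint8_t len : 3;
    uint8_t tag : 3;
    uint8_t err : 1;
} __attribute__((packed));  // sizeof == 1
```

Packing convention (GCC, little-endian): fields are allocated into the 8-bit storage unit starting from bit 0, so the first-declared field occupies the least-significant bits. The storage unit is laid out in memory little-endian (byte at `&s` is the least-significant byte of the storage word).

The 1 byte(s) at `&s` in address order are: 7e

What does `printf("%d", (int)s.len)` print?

[0]=0x7e (little-endian) → word 0x7e
mode [0+:1] = (word>>0) & 0x1 = 0
len [1+:3] = (word>>1) & 0x7 = 7  ←
tag [4+:3] = (word>>4) & 0x7 = 7
err [7+:1] = (word>>7) & 0x1 = 0

7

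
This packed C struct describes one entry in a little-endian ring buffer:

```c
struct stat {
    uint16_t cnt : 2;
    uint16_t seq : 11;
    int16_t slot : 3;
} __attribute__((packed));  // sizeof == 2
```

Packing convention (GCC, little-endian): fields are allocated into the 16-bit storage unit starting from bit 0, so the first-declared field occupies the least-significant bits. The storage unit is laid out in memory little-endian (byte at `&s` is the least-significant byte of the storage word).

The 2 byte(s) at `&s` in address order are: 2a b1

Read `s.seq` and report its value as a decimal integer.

1098

[0]=0x2a [1]=0xb1 (little-endian) → word 0xb12a
cnt:2 @ bit 0 → (0xb12a>>0)&0x3 = 0x2
seq:11 @ bit 2 → (0xb12a>>2)&0x7ff = 0x44a  ←
slot:3 @ bit 13 → (0xb12a>>13)&0x7 = 0x5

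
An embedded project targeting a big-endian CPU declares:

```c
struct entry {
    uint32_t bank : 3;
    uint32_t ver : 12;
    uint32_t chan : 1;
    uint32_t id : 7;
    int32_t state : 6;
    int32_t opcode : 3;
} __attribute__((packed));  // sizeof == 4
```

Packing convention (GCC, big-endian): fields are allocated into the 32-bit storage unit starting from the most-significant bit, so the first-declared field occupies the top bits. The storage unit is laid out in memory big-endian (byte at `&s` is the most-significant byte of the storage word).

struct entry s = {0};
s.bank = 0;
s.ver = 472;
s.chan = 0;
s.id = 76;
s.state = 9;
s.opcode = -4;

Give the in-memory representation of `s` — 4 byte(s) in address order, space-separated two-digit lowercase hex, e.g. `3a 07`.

03 b0 98 4c

bank (3b) val=0 bits=0x0 at bit 29: 0x00000000
ver (12b) val=472 bits=0x1d8 at bit 17: 0x03b00000
chan (1b) val=0 bits=0x0 at bit 16: 0x03b00000
id (7b) val=76 bits=0x4c at bit 9: 0x03b09800
state (6b) val=9 bits=0x9 at bit 3: 0x03b09848
opcode (3b) val=-4 bits=0x4 at bit 0: 0x03b0984c
word = 0x03b0984c → big-endian bytes:
  [0]=0x03  [1]=0xb0  [2]=0x98  [3]=0x4c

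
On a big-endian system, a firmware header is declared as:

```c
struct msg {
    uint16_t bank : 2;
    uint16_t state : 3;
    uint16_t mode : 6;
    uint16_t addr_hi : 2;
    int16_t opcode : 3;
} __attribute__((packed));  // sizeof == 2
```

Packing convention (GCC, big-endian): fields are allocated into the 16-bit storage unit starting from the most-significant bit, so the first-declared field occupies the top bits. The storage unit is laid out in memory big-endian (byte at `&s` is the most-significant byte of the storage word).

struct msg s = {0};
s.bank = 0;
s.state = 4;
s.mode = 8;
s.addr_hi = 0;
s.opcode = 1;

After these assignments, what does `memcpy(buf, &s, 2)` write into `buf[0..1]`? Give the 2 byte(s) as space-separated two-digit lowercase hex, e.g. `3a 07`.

21 01

[14+:2] bank=0 & 0x3 = 0x0; word=0x0000
[11+:3] state=4 & 0x7 = 0x4; word=0x2000
[5+:6] mode=8 & 0x3f = 0x8; word=0x2100
[3+:2] addr_hi=0 & 0x3 = 0x0; word=0x2100
[0+:3] opcode=1 & 0x7 = 0x1; word=0x2101
word = 0x2101 → big-endian bytes:
  [0]=0x21  [1]=0x01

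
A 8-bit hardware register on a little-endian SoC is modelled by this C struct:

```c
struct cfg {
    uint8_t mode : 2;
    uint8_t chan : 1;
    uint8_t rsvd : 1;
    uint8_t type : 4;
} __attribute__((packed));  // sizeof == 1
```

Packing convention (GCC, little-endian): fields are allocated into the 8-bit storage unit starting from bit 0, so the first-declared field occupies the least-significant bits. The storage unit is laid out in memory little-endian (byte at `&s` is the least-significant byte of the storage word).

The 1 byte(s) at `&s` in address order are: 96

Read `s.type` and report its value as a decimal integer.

[0]=0x96 (little-endian) → word 0x96
mode:2 @ bit 0 → (0x96>>0)&0x3 = 0x2
chan:1 @ bit 2 → (0x96>>2)&0x1 = 0x1
rsvd:1 @ bit 3 → (0x96>>3)&0x1 = 0x0
type:4 @ bit 4 → (0x96>>4)&0xf = 0x9  ←

9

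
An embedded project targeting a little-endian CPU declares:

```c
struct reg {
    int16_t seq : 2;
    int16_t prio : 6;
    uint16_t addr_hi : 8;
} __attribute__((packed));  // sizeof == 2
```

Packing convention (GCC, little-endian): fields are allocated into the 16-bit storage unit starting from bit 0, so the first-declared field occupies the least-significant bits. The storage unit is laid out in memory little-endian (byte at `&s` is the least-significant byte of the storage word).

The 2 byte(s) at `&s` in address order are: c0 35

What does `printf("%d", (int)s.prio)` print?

[0]=0xc0 [1]=0x35 (little-endian) → word 0x35c0
seq:2 @ bit 0 → (0x35c0>>0)&0x3 = 0x0
prio:6 @ bit 2 → (0x35c0>>2)&0x3f = 0x30  ←
addr_hi:8 @ bit 8 → (0x35c0>>8)&0xff = 0x35
prio signed 6b, MSB=1: 48 - 64 = -16

-16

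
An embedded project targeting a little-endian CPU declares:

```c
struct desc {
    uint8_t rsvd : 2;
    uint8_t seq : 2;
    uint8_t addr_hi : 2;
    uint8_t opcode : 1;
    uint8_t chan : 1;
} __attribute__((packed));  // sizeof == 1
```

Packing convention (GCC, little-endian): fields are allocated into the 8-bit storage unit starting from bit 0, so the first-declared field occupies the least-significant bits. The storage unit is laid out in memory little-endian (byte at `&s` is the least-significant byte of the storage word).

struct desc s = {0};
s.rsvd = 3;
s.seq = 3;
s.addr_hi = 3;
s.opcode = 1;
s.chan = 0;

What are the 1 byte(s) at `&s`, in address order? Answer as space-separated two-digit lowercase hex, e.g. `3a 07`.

7f

rsvd (2b) val=3 bits=0x3 at bit 0: 0x03
seq (2b) val=3 bits=0x3 at bit 2: 0x0f
addr_hi (2b) val=3 bits=0x3 at bit 4: 0x3f
opcode (1b) val=1 bits=0x1 at bit 6: 0x7f
chan (1b) val=0 bits=0x0 at bit 7: 0x7f
word = 0x7f → little-endian bytes:
  [0]=0x7f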